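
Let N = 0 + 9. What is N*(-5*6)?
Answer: -270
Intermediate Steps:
N = 9
N*(-5*6) = 9*(-5*6) = 9*(-30) = -270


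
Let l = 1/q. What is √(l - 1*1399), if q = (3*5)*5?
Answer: 2*I*√78693/15 ≈ 37.403*I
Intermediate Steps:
q = 75 (q = 15*5 = 75)
l = 1/75 ≈ 0.013333
√(l - 1*1399) = √(1/75 - 1*1399) = √(1/75 - 1399) = √(-104924/75) = 2*I*√78693/15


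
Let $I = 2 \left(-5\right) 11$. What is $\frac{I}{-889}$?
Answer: $\frac{110}{889} \approx 0.12373$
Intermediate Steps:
$I = -110$ ($I = \left(-10\right) 11 = -110$)
$\frac{I}{-889} = - \frac{110}{-889} = \left(-110\right) \left(- \frac{1}{889}\right) = \frac{110}{889}$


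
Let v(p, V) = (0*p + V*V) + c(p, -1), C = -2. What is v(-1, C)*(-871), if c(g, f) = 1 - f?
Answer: -5226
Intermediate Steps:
v(p, V) = 2 + V² (v(p, V) = (0*p + V*V) + (1 - 1*(-1)) = (0 + V²) + (1 + 1) = V² + 2 = 2 + V²)
v(-1, C)*(-871) = (2 + (-2)²)*(-871) = (2 + 4)*(-871) = 6*(-871) = -5226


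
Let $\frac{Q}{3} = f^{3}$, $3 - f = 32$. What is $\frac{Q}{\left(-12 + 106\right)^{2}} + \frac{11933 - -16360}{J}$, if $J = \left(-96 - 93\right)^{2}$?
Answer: $- \frac{787867153}{105210252} \approx -7.4885$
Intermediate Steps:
$J = 35721$ ($J = \left(-189\right)^{2} = 35721$)
$f = -29$ ($f = 3 - 32 = -29$)
$Q = -73167$ ($Q = 3 \left(-29\right)^{3} = 3 \left(-24389\right) = -73167$)
$\frac{Q}{\left(-12 + 106\right)^{2}} + \frac{11933 - -16360}{J} = - \frac{73167}{\left(-12 + 106\right)^{2}} + \frac{11933 - -16360}{35721} = - \frac{73167}{94^{2}} + \left(11933 + 16360\right) \frac{1}{35721} = - \frac{73167}{8836} + 28293 \cdot \frac{1}{35721} = \left(-73167\right) \frac{1}{8836} + \frac{9431}{11907} = - \frac{73167}{8836} + \frac{9431}{11907} = - \frac{787867153}{105210252}$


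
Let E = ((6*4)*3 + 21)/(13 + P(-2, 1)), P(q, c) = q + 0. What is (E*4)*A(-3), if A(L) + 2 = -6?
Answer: -2976/11 ≈ -270.55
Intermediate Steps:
P(q, c) = q
A(L) = -8 (A(L) = -2 - 6 = -8)
E = 93/11 (E = ((6*4)*3 + 21)/(13 - 2) = (24*3 + 21)/11 = (72 + 21)*(1/11) = 93*(1/11) = 93/11 ≈ 8.4545)
(E*4)*A(-3) = ((93/11)*4)*(-8) = (372/11)*(-8) = -2976/11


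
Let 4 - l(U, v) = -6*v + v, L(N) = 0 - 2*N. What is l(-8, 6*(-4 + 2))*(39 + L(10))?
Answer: -1064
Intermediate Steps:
L(N) = -2*N
l(U, v) = 4 + 5*v (l(U, v) = 4 - (-6*v + v) = 4 - (-5)*v = 4 + 5*v)
l(-8, 6*(-4 + 2))*(39 + L(10)) = (4 + 5*(6*(-4 + 2)))*(39 - 2*10) = (4 + 5*(6*(-2)))*(39 - 20) = (4 + 5*(-12))*19 = (4 - 60)*19 = -56*19 = -1064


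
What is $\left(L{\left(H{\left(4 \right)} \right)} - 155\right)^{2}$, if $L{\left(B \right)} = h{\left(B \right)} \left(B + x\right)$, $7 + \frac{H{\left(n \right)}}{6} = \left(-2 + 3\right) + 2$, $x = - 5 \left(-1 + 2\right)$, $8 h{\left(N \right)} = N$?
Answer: $4624$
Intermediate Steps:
$h{\left(N \right)} = \frac{N}{8}$
$x = -5$ ($x = \left(-5\right) 1 = -5$)
$H{\left(n \right)} = -24$ ($H{\left(n \right)} = -42 + 6 \left(\left(-2 + 3\right) + 2\right) = -42 + 6 \left(1 + 2\right) = -42 + 6 \cdot 3 = -42 + 18 = -24$)
$L{\left(B \right)} = \frac{B \left(-5 + B\right)}{8}$ ($L{\left(B \right)} = \frac{B}{8} \left(B - 5\right) = \frac{B}{8} \left(-5 + B\right) = \frac{B \left(-5 + B\right)}{8}$)
$\left(L{\left(H{\left(4 \right)} \right)} - 155\right)^{2} = \left(\frac{1}{8} \left(-24\right) \left(-5 - 24\right) - 155\right)^{2} = \left(\frac{1}{8} \left(-24\right) \left(-29\right) - 155\right)^{2} = \left(87 - 155\right)^{2} = \left(-68\right)^{2} = 4624$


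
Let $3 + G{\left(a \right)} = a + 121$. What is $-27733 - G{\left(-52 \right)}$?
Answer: $-27799$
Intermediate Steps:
$G{\left(a \right)} = 118 + a$ ($G{\left(a \right)} = -3 + \left(a + 121\right) = -3 + \left(121 + a\right) = 118 + a$)
$-27733 - G{\left(-52 \right)} = -27733 - \left(118 - 52\right) = -27733 - 66 = -27799$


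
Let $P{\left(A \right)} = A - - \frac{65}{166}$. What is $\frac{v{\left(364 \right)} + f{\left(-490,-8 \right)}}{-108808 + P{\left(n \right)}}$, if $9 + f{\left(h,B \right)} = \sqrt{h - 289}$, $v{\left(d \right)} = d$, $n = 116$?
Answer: $- \frac{58930}{18042807} - \frac{166 i \sqrt{779}}{18042807} \approx -0.0032661 - 0.00025679 i$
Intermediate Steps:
$P{\left(A \right)} = \frac{65}{166} + A$ ($P{\left(A \right)} = A - \left(-65\right) \frac{1}{166} = A - - \frac{65}{166} = A + \frac{65}{166} = \frac{65}{166} + A$)
$f{\left(h,B \right)} = -9 + \sqrt{-289 + h}$ ($f{\left(h,B \right)} = -9 + \sqrt{h - 289} = -9 + \sqrt{-289 + h}$)
$\frac{v{\left(364 \right)} + f{\left(-490,-8 \right)}}{-108808 + P{\left(n \right)}} = \frac{364 - \left(9 - \sqrt{-289 - 490}\right)}{-108808 + \left(\frac{65}{166} + 116\right)} = \frac{364 - \left(9 - \sqrt{-779}\right)}{-108808 + \frac{19321}{166}} = \frac{364 - \left(9 - i \sqrt{779}\right)}{- \frac{18042807}{166}} = \left(355 + i \sqrt{779}\right) \left(- \frac{166}{18042807}\right) = - \frac{58930}{18042807} - \frac{166 i \sqrt{779}}{18042807}$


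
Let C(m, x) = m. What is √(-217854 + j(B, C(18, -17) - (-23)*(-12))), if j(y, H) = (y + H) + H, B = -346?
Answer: 2*I*√54679 ≈ 467.67*I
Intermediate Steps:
j(y, H) = y + 2*H (j(y, H) = (H + y) + H = y + 2*H)
√(-217854 + j(B, C(18, -17) - (-23)*(-12))) = √(-217854 + (-346 + 2*(18 - (-23)*(-12)))) = √(-217854 + (-346 + 2*(18 - 1*276))) = √(-217854 + (-346 + 2*(18 - 276))) = √(-217854 + (-346 + 2*(-258))) = √(-217854 + (-346 - 516)) = √(-217854 - 862) = √(-218716) = 2*I*√54679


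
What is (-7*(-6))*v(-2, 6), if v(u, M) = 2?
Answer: 84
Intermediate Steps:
(-7*(-6))*v(-2, 6) = -7*(-6)*2 = 42*2 = 84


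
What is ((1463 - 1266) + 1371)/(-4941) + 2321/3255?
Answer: 2121407/5360985 ≈ 0.39571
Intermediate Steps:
((1463 - 1266) + 1371)/(-4941) + 2321/3255 = (197 + 1371)*(-1/4941) + 2321*(1/3255) = 1568*(-1/4941) + 2321/3255 = -1568/4941 + 2321/3255 = 2121407/5360985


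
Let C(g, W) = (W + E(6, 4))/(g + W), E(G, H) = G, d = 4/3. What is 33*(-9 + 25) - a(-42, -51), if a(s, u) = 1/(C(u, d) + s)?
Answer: 3315989/6280 ≈ 528.02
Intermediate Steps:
d = 4/3 (d = 4*(⅓) = 4/3 ≈ 1.3333)
C(g, W) = (6 + W)/(W + g) (C(g, W) = (W + 6)/(g + W) = (6 + W)/(W + g))
a(s, u) = 1/(s + 22/(3*(4/3 + u))) (a(s, u) = 1/((6 + 4/3)/(4/3 + u) + s) = 1/((22/3)/(4/3 + u) + s) = 1/(22/(3*(4/3 + u)) + s) = 1/(s + 22/(3*(4/3 + u))))
33*(-9 + 25) - a(-42, -51) = 33*(-9 + 25) - (4 + 3*(-51))/(22 - 42*(4 + 3*(-51))) = 33*16 - (4 - 153)/(22 - 42*(4 - 153)) = 528 - (-149)/(22 - 42*(-149)) = 528 - (-149)/(22 + 6258) = 528 - (-149)/6280 = 528 - 1*(-149/6280) = 528 + 149/6280 = 3315989/6280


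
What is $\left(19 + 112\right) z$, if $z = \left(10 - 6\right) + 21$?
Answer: $3275$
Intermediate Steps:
$z = 25$ ($z = 4 + 21 = 25$)
$\left(19 + 112\right) z = \left(19 + 112\right) 25 = 131 \cdot 25 = 3275$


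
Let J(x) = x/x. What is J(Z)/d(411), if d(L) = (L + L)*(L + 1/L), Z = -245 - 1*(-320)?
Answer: 1/337844 ≈ 2.9599e-6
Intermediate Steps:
Z = 75 (Z = -245 + 320 = 75)
J(x) = 1
d(L) = 2*L*(L + 1/L) (d(L) = (2*L)*(L + 1/L) = 2*L*(L + 1/L))
J(Z)/d(411) = 1/(2 + 2*411²) = 1/(2 + 2*168921) = 1/(2 + 337842) = 1/337844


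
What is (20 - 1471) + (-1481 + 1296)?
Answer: -1636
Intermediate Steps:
(20 - 1471) + (-1481 + 1296) = -1451 - 185 = -1636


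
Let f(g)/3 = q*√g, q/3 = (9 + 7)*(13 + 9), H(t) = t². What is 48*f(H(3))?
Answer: 456192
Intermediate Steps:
q = 1056 (q = 3*((9 + 7)*(13 + 9)) = 3*(16*22) = 3*352 = 1056)
f(g) = 3168*√g (f(g) = 3*(1056*√g) = 3168*√g)
48*f(H(3)) = 48*(3168*√(3²)) = 48*(3168*√9) = 48*(3168*3) = 48*9504 = 456192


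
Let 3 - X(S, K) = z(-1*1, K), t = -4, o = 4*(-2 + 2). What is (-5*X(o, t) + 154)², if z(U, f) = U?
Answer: 17956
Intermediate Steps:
o = 0 (o = 4*0 = 0)
X(S, K) = 4 (X(S, K) = 3 - (-1) = 3 - 1*(-1) = 3 + 1 = 4)
(-5*X(o, t) + 154)² = (-5*4 + 154)² = (-20 + 154)² = 134² = 17956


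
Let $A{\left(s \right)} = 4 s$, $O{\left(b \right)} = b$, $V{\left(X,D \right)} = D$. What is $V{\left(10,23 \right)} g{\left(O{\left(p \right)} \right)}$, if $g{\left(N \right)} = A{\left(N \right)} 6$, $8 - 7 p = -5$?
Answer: $\frac{7176}{7} \approx 1025.1$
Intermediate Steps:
$p = \frac{13}{7}$ ($p = \frac{8}{7} - - \frac{5}{7} = \frac{8}{7} + \frac{5}{7} = \frac{13}{7} \approx 1.8571$)
$g{\left(N \right)} = 24 N$ ($g{\left(N \right)} = 4 N 6 = 24 N$)
$V{\left(10,23 \right)} g{\left(O{\left(p \right)} \right)} = 23 \cdot 24 \cdot \frac{13}{7} = 23 \cdot \frac{312}{7} = \frac{7176}{7}$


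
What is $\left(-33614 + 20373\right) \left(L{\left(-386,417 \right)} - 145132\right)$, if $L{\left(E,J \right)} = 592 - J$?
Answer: $1919375637$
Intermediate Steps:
$\left(-33614 + 20373\right) \left(L{\left(-386,417 \right)} - 145132\right) = \left(-33614 + 20373\right) \left(\left(592 - 417\right) - 145132\right) = - 13241 \left(\left(592 - 417\right) - 145132\right) = - 13241 \left(175 - 145132\right) = \left(-13241\right) \left(-144957\right) = 1919375637$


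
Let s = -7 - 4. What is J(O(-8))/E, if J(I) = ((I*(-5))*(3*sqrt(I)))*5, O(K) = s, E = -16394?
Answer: -825*I*sqrt(11)/16394 ≈ -0.1669*I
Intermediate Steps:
s = -11
O(K) = -11
J(I) = -75*I**(3/2) (J(I) = ((-5*I)*(3*sqrt(I)))*5 = -15*I**(3/2)*5 = -75*I**(3/2))
J(O(-8))/E = -(-825)*I*sqrt(11)/(-16394) = -(-825)*I*sqrt(11)*(-1/16394) = (825*I*sqrt(11))*(-1/16394) = -825*I*sqrt(11)/16394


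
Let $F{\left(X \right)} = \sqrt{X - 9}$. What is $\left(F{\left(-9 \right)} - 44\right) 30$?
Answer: $-1320 + 90 i \sqrt{2} \approx -1320.0 + 127.28 i$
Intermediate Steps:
$F{\left(X \right)} = \sqrt{-9 + X}$
$\left(F{\left(-9 \right)} - 44\right) 30 = \left(\sqrt{-9 - 9} - 44\right) 30 = \left(\sqrt{-18} - 44\right) 30 = \left(3 i \sqrt{2} - 44\right) 30 = \left(-44 + 3 i \sqrt{2}\right) 30 = -1320 + 90 i \sqrt{2}$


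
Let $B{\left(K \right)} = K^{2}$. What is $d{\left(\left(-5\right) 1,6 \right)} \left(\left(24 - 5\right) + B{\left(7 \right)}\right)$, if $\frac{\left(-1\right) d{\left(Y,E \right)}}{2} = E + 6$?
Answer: $-1632$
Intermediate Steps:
$d{\left(Y,E \right)} = -12 - 2 E$ ($d{\left(Y,E \right)} = - 2 \left(E + 6\right) = - 2 \left(6 + E\right) = -12 - 2 E$)
$d{\left(\left(-5\right) 1,6 \right)} \left(\left(24 - 5\right) + B{\left(7 \right)}\right) = \left(-12 - 12\right) \left(\left(24 - 5\right) + 7^{2}\right) = \left(-12 - 12\right) \left(\left(24 - 5\right) + 49\right) = - 24 \left(19 + 49\right) = \left(-24\right) 68 = -1632$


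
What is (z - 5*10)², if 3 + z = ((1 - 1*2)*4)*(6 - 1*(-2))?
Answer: 7225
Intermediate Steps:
z = -35 (z = -3 + ((1 - 1*2)*4)*(6 - 1*(-2)) = -3 + ((1 - 2)*4)*(6 + 2) = -3 - 1*4*8 = -3 - 4*8 = -3 - 32 = -35)
(z - 5*10)² = (-35 - 5*10)² = (-35 - 50)² = (-85)² = 7225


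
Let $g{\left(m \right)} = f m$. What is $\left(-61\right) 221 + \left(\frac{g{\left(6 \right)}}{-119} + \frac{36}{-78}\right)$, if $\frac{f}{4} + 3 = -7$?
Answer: $- \frac{20852701}{1547} \approx -13479.0$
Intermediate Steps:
$f = -40$ ($f = -12 + 4 \left(-7\right) = -12 - 28 = -40$)
$g{\left(m \right)} = - 40 m$
$\left(-61\right) 221 + \left(\frac{g{\left(6 \right)}}{-119} + \frac{36}{-78}\right) = \left(-61\right) 221 + \left(\frac{\left(-40\right) 6}{-119} + \frac{36}{-78}\right) = -13481 + \left(\left(-240\right) \left(- \frac{1}{119}\right) + 36 \left(- \frac{1}{78}\right)\right) = -13481 + \left(\frac{240}{119} - \frac{6}{13}\right) = -13481 + \frac{2406}{1547} = - \frac{20852701}{1547}$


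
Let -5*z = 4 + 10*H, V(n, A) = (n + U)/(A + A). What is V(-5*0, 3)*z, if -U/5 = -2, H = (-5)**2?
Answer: -254/3 ≈ -84.667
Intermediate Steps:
H = 25
U = 10 (U = -5*(-2) = 10)
V(n, A) = (10 + n)/(2*A) (V(n, A) = (n + 10)/(A + A) = (10 + n)/((2*A)) = (10 + n)*(1/(2*A)) = (10 + n)/(2*A))
z = -254/5 (z = -(4 + 10*25)/5 = -(4 + 250)/5 = -1/5*254 = -254/5 ≈ -50.800)
V(-5*0, 3)*z = ((1/2)*(10 - 5*0)/3)*(-254/5) = ((1/2)*(1/3)*(10 + 0))*(-254/5) = ((1/2)*(1/3)*10)*(-254/5) = (5/3)*(-254/5) = -254/3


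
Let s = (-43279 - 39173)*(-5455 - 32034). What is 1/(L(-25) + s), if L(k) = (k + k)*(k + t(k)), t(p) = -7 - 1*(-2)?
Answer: 1/3091044528 ≈ 3.2352e-10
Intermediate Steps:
s = 3091043028 (s = -82452*(-37489) = 3091043028)
t(p) = -5 (t(p) = -7 + 2 = -5)
L(k) = 2*k*(-5 + k) (L(k) = (k + k)*(k - 5) = (2*k)*(-5 + k) = 2*k*(-5 + k))
1/(L(-25) + s) = 1/(2*(-25)*(-5 - 25) + 3091043028) = 1/(2*(-25)*(-30) + 3091043028) = 1/(1500 + 3091043028) = 1/3091044528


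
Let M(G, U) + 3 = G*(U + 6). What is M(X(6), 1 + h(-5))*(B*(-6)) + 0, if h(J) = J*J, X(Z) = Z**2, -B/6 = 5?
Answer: 206820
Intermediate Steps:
B = -30 (B = -6*5 = -30)
h(J) = J**2
M(G, U) = -3 + G*(6 + U) (M(G, U) = -3 + G*(U + 6) = -3 + G*(6 + U))
M(X(6), 1 + h(-5))*(B*(-6)) + 0 = (-3 + 6*6**2 + 6**2*(1 + (-5)**2))*(-30*(-6)) + 0 = (-3 + 6*36 + 36*(1 + 25))*180 + 0 = (-3 + 216 + 36*26)*180 + 0 = (-3 + 216 + 936)*180 + 0 = 1149*180 + 0 = 206820 + 0 = 206820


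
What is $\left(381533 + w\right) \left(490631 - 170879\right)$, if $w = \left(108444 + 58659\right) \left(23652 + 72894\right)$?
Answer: $5158721376792792$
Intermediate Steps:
$w = 16133126238$ ($w = 167103 \cdot 96546 = 16133126238$)
$\left(381533 + w\right) \left(490631 - 170879\right) = \left(381533 + 16133126238\right) \left(490631 - 170879\right) = 16133507771 \cdot 319752 = 5158721376792792$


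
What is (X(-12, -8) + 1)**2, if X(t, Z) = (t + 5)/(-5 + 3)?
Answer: 81/4 ≈ 20.250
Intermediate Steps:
X(t, Z) = -5/2 - t/2 (X(t, Z) = (5 + t)/(-2) = (5 + t)*(-1/2) = -5/2 - t/2)
(X(-12, -8) + 1)**2 = ((-5/2 - 1/2*(-12)) + 1)**2 = ((-5/2 + 6) + 1)**2 = (7/2 + 1)**2 = (9/2)**2 = 81/4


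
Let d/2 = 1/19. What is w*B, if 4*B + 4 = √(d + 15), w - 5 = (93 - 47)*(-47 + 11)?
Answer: 1651 - 1651*√5453/76 ≈ 46.827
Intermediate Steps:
w = -1651 (w = 5 + (93 - 47)*(-47 + 11) = 5 + 46*(-36) = 5 - 1656 = -1651)
d = 2/19 ≈ 0.10526
B = -1 + √5453/76 (B = -1 + √(2/19 + 15)/4 = -1 + √(287/19)/4 = -1 + (√5453/19)/4 = -1 + √5453/76 ≈ -0.028363)
w*B = -1651*(-1 + √5453/76) = 1651 - 1651*√5453/76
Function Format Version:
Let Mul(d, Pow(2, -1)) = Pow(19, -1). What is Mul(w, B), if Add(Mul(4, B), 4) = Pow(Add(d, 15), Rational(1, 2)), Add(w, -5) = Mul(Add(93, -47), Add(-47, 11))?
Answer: Add(1651, Mul(Rational(-1651, 76), Pow(5453, Rational(1, 2)))) ≈ 46.827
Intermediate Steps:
w = -1651 (w = Add(5, Mul(Add(93, -47), Add(-47, 11))) = Add(5, Mul(46, -36)) = Add(5, -1656) = -1651)
d = Rational(2, 19) (d = Mul(2, Pow(19, -1)) = Mul(2, Rational(1, 19)) = Rational(2, 19) ≈ 0.10526)
B = Add(-1, Mul(Rational(1, 76), Pow(5453, Rational(1, 2)))) (B = Add(-1, Mul(Rational(1, 4), Pow(Add(Rational(2, 19), 15), Rational(1, 2)))) = Add(-1, Mul(Rational(1, 4), Pow(Rational(287, 19), Rational(1, 2)))) = Add(-1, Mul(Rational(1, 4), Mul(Rational(1, 19), Pow(5453, Rational(1, 2))))) = Add(-1, Mul(Rational(1, 76), Pow(5453, Rational(1, 2)))) ≈ -0.028363)
Mul(w, B) = Mul(-1651, Add(-1, Mul(Rational(1, 76), Pow(5453, Rational(1, 2))))) = Add(1651, Mul(Rational(-1651, 76), Pow(5453, Rational(1, 2))))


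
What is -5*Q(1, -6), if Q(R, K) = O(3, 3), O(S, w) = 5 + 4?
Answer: -45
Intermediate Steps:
O(S, w) = 9
Q(R, K) = 9
-5*Q(1, -6) = -5*9 = -45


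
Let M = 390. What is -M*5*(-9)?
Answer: 17550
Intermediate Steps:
-M*5*(-9) = -390*5*(-9) = -390*(-45) = -1*(-17550) = 17550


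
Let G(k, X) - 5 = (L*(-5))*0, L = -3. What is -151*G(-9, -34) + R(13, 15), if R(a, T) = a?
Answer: -742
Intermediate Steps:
G(k, X) = 5 (G(k, X) = 5 - 3*(-5)*0 = 5 + 15*0 = 5 + 0 = 5)
-151*G(-9, -34) + R(13, 15) = -151*5 + 13 = -755 + 13 = -742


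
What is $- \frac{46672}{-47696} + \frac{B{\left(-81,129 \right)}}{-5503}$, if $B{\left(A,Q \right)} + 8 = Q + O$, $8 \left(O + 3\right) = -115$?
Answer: $\frac{125946759}{131235544} \approx 0.9597$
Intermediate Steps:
$O = - \frac{139}{8}$ ($O = -3 + \frac{1}{8} \left(-115\right) = -3 - \frac{115}{8} = - \frac{139}{8} \approx -17.375$)
$B{\left(A,Q \right)} = - \frac{203}{8} + Q$ ($B{\left(A,Q \right)} = -8 + \left(Q - \frac{139}{8}\right) = -8 + \left(- \frac{139}{8} + Q\right) = - \frac{203}{8} + Q$)
$- \frac{46672}{-47696} + \frac{B{\left(-81,129 \right)}}{-5503} = - \frac{46672}{-47696} + \frac{- \frac{203}{8} + 129}{-5503} = \left(-46672\right) \left(- \frac{1}{47696}\right) + \frac{829}{8} \left(- \frac{1}{5503}\right) = \frac{2917}{2981} - \frac{829}{44024} = \frac{125946759}{131235544}$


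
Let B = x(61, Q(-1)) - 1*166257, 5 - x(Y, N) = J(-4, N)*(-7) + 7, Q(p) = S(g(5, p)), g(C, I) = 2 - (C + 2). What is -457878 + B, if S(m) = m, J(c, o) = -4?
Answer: -624165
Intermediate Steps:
g(C, I) = -C (g(C, I) = 2 - (2 + C) = 2 + (-2 - C) = -C)
Q(p) = -5 (Q(p) = -1*5 = -5)
x(Y, N) = -30 (x(Y, N) = 5 - (-4*(-7) + 7) = 5 - (28 + 7) = 5 - 1*35 = 5 - 35 = -30)
B = -166287 (B = -30 - 1*166257 = -30 - 166257 = -166287)
-457878 + B = -457878 - 166287 = -624165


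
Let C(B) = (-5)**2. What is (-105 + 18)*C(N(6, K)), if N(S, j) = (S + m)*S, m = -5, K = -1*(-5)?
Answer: -2175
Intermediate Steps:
K = 5
N(S, j) = S*(-5 + S) (N(S, j) = (S - 5)*S = (-5 + S)*S = S*(-5 + S))
C(B) = 25
(-105 + 18)*C(N(6, K)) = (-105 + 18)*25 = -87*25 = -2175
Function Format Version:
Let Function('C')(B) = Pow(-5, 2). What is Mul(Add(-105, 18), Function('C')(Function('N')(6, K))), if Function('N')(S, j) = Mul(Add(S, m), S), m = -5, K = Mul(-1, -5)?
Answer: -2175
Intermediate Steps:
K = 5
Function('N')(S, j) = Mul(S, Add(-5, S)) (Function('N')(S, j) = Mul(Add(S, -5), S) = Mul(Add(-5, S), S) = Mul(S, Add(-5, S)))
Function('C')(B) = 25
Mul(Add(-105, 18), Function('C')(Function('N')(6, K))) = Mul(Add(-105, 18), 25) = Mul(-87, 25) = -2175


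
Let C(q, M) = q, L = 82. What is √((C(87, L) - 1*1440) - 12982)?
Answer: I*√14335 ≈ 119.73*I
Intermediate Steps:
√((C(87, L) - 1*1440) - 12982) = √((87 - 1*1440) - 12982) = √((87 - 1440) - 12982) = √(-1353 - 12982) = √(-14335) = I*√14335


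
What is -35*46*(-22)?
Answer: 35420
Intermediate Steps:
-35*46*(-22) = -1610*(-22) = 35420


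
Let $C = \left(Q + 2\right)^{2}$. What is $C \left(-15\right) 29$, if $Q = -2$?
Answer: $0$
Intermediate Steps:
$C = 0$ ($C = \left(-2 + 2\right)^{2} = 0^{2} = 0$)
$C \left(-15\right) 29 = 0 \left(-15\right) 29 = 0 \cdot 29 = 0$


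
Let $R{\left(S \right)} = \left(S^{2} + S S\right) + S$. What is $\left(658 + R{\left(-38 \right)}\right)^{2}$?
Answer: $12306064$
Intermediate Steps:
$R{\left(S \right)} = S + 2 S^{2}$ ($R{\left(S \right)} = \left(S^{2} + S^{2}\right) + S = 2 S^{2} + S = S + 2 S^{2}$)
$\left(658 + R{\left(-38 \right)}\right)^{2} = \left(658 - 38 \left(1 + 2 \left(-38\right)\right)\right)^{2} = \left(658 - 38 \left(1 - 76\right)\right)^{2} = \left(658 - -2850\right)^{2} = \left(658 + 2850\right)^{2} = 3508^{2} = 12306064$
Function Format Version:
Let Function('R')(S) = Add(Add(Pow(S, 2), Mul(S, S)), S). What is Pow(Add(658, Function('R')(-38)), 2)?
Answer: 12306064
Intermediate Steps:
Function('R')(S) = Add(S, Mul(2, Pow(S, 2))) (Function('R')(S) = Add(Add(Pow(S, 2), Pow(S, 2)), S) = Add(Mul(2, Pow(S, 2)), S) = Add(S, Mul(2, Pow(S, 2))))
Pow(Add(658, Function('R')(-38)), 2) = Pow(Add(658, Mul(-38, Add(1, Mul(2, -38)))), 2) = Pow(Add(658, Mul(-38, Add(1, -76))), 2) = Pow(Add(658, Mul(-38, -75)), 2) = Pow(Add(658, 2850), 2) = Pow(3508, 2) = 12306064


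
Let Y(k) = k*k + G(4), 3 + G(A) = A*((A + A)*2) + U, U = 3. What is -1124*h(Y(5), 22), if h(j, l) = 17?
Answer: -19108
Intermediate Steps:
G(A) = 4*A**2 (G(A) = -3 + (A*((A + A)*2) + 3) = -3 + (A*((2*A)*2) + 3) = -3 + (A*(4*A) + 3) = -3 + (4*A**2 + 3) = -3 + (3 + 4*A**2) = 4*A**2)
Y(k) = 64 + k**2 (Y(k) = k*k + 4*4**2 = k**2 + 4*16 = k**2 + 64 = 64 + k**2)
-1124*h(Y(5), 22) = -1124*17 = -19108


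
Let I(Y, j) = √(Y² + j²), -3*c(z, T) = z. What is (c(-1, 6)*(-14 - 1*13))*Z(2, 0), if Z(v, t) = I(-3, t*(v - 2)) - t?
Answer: -27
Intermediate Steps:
c(z, T) = -z/3
Z(v, t) = √(9 + t²*(-2 + v)²) - t (Z(v, t) = √((-3)² + (t*(v - 2))²) - t = √(9 + (t*(-2 + v))²) - t = √(9 + t²*(-2 + v)²) - t)
(c(-1, 6)*(-14 - 1*13))*Z(2, 0) = ((-⅓*(-1))*(-14 - 1*13))*(√(9 + 0²*(-2 + 2)²) - 1*0) = ((-14 - 13)/3)*(√(9 + 0*0²) + 0) = ((⅓)*(-27))*(√(9 + 0*0) + 0) = -9*(√(9 + 0) + 0) = -9*(√9 + 0) = -9*(3 + 0) = -9*3 = -27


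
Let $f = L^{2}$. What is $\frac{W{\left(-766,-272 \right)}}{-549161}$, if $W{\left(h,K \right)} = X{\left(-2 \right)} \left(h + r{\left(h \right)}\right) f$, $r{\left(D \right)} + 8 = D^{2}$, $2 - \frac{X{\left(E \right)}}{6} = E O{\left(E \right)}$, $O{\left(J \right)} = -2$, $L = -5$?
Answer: $\frac{175794600}{549161} \approx 320.11$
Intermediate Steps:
$X{\left(E \right)} = 12 + 12 E$ ($X{\left(E \right)} = 12 - 6 E \left(-2\right) = 12 - 6 \left(- 2 E\right) = 12 + 12 E$)
$r{\left(D \right)} = -8 + D^{2}$
$f = 25$ ($f = \left(-5\right)^{2} = 25$)
$W{\left(h,K \right)} = 2400 - 300 h - 300 h^{2}$ ($W{\left(h,K \right)} = \left(12 + 12 \left(-2\right)\right) \left(h + \left(-8 + h^{2}\right)\right) 25 = \left(12 - 24\right) \left(-8 + h + h^{2}\right) 25 = - 12 \left(-8 + h + h^{2}\right) 25 = \left(96 - 12 h - 12 h^{2}\right) 25 = 2400 - 300 h - 300 h^{2}$)
$\frac{W{\left(-766,-272 \right)}}{-549161} = \frac{2400 - -229800 - 300 \left(-766\right)^{2}}{-549161} = \left(2400 + 229800 - 176026800\right) \left(- \frac{1}{549161}\right) = \left(-175794600\right) \left(- \frac{1}{549161}\right) = \frac{175794600}{549161}$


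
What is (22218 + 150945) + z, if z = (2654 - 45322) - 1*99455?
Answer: 31040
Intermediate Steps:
z = -142123 (z = -42668 - 99455 = -142123)
(22218 + 150945) + z = (22218 + 150945) - 142123 = 173163 - 142123 = 31040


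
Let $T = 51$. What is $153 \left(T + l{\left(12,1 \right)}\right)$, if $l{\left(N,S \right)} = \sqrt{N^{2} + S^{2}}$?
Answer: $7803 + 153 \sqrt{145} \approx 9645.4$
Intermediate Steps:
$153 \left(T + l{\left(12,1 \right)}\right) = 153 \left(51 + \sqrt{12^{2} + 1^{2}}\right) = 153 \left(51 + \sqrt{144 + 1}\right) = 153 \left(51 + \sqrt{145}\right) = 7803 + 153 \sqrt{145}$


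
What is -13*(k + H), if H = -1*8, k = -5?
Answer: 169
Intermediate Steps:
H = -8
-13*(k + H) = -13*(-5 - 8) = -13*(-13) = 169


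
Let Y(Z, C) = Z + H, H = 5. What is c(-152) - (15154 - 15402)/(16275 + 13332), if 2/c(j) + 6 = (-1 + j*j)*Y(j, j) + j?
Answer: 842222938/100554224493 ≈ 0.0083758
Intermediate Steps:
Y(Z, C) = 5 + Z (Y(Z, C) = Z + 5 = 5 + Z)
c(j) = 2/(-6 + j + (-1 + j²)*(5 + j)) (c(j) = 2/(-6 + ((-1 + j*j)*(5 + j) + j)) = 2/(-6 + ((-1 + j²)*(5 + j) + j)) = 2/(-6 + (j + (-1 + j²)*(5 + j))) = 2/(-6 + j + (-1 + j²)*(5 + j)))
c(-152) - (15154 - 15402)/(16275 + 13332) = 2/(-11 + (-152)²*(5 - 152)) - (15154 - 15402)/(16275 + 13332) = 2/(-11 + 23104*(-147)) - (-248)/29607 = 2/(-11 - 3396288) - (-248)/29607 = 2/(-3396299) - 1*(-248/29607) = 2*(-1/3396299) + 248/29607 = -2/3396299 + 248/29607 = 842222938/100554224493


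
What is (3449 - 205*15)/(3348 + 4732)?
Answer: 187/4040 ≈ 0.046287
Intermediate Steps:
(3449 - 205*15)/(3348 + 4732) = (3449 - 3075)/8080 = 374*(1/8080) = 187/4040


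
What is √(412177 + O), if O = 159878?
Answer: √572055 ≈ 756.34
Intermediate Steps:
√(412177 + O) = √(412177 + 159878) = √572055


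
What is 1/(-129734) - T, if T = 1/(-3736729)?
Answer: -3606995/484780800086 ≈ -7.4405e-6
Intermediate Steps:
T = -1/3736729 ≈ -2.6761e-7
1/(-129734) - T = 1/(-129734) - 1*(-1/3736729) = -1/129734 + 1/3736729 = -3606995/484780800086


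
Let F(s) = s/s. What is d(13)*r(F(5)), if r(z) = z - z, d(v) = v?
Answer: 0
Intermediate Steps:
F(s) = 1
r(z) = 0
d(13)*r(F(5)) = 13*0 = 0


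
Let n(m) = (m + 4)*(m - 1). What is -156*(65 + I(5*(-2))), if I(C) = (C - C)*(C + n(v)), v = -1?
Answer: -10140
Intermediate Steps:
n(m) = (-1 + m)*(4 + m) (n(m) = (4 + m)*(-1 + m) = (-1 + m)*(4 + m))
I(C) = 0 (I(C) = (C - C)*(C + (-4 + (-1)² + 3*(-1))) = 0*(C + (-4 + 1 - 3)) = 0*(C - 6) = 0*(-6 + C) = 0)
-156*(65 + I(5*(-2))) = -156*(65 + 0) = -156*65 = -10140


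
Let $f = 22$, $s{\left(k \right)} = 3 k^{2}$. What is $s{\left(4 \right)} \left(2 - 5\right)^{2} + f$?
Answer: $454$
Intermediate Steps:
$s{\left(4 \right)} \left(2 - 5\right)^{2} + f = 3 \cdot 4^{2} \left(2 - 5\right)^{2} + 22 = 3 \cdot 16 \left(-3\right)^{2} + 22 = 48 \cdot 9 + 22 = 432 + 22 = 454$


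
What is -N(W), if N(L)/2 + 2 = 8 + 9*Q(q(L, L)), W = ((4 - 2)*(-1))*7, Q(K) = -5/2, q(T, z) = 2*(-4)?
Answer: 33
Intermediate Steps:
q(T, z) = -8
Q(K) = -5/2 (Q(K) = -5*½ = -5/2)
W = -14 (W = (2*(-1))*7 = -2*7 = -14)
N(L) = -33 (N(L) = -4 + 2*(8 + 9*(-5/2)) = -4 + 2*(8 - 45/2) = -4 + 2*(-29/2) = -4 - 29 = -33)
-N(W) = -1*(-33) = 33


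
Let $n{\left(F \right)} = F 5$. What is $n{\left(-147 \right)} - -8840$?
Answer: $8105$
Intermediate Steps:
$n{\left(F \right)} = 5 F$
$n{\left(-147 \right)} - -8840 = 5 \left(-147\right) - -8840 = -735 + 8840 = 8105$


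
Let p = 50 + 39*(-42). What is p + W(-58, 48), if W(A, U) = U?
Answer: -1540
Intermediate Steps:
p = -1588 (p = 50 - 1638 = -1588)
p + W(-58, 48) = -1588 + 48 = -1540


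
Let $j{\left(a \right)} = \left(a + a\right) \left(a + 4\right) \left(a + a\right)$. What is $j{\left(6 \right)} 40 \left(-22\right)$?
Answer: $-1267200$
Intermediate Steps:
$j{\left(a \right)} = 4 a^{2} \left(4 + a\right)$ ($j{\left(a \right)} = 2 a \left(4 + a\right) 2 a = 4 a^{2} \left(4 + a\right)$)
$j{\left(6 \right)} 40 \left(-22\right) = 4 \cdot 6^{2} \left(4 + 6\right) 40 \left(-22\right) = 4 \cdot 36 \cdot 10 \left(-880\right) = 1440 \left(-880\right) = -1267200$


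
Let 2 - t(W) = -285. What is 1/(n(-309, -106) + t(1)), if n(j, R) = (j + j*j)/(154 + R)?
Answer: 4/9079 ≈ 0.00044058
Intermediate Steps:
t(W) = 287 (t(W) = 2 - 1*(-285) = 2 + 285 = 287)
n(j, R) = (j + j²)/(154 + R)
1/(n(-309, -106) + t(1)) = 1/(-309*(1 - 309)/(154 - 106) + 287) = 1/(-309*(-308)/48 + 287) = 1/(-309*1/48*(-308) + 287) = 1/(7931/4 + 287) = 1/(9079/4) = 4/9079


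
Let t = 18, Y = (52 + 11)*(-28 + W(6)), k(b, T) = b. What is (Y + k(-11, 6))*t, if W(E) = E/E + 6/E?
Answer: -29682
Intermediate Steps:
W(E) = 1 + 6/E
Y = -1638 (Y = (52 + 11)*(-28 + (6 + 6)/6) = 63*(-28 + (⅙)*12) = 63*(-28 + 2) = 63*(-26) = -1638)
(Y + k(-11, 6))*t = (-1638 - 11)*18 = -1649*18 = -29682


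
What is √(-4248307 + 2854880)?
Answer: I*√1393427 ≈ 1180.4*I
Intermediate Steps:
√(-4248307 + 2854880) = √(-1393427) = I*√1393427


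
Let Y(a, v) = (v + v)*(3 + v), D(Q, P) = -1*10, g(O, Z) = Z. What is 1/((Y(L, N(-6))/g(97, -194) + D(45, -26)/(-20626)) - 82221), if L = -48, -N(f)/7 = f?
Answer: -1000361/82270172866 ≈ -1.2159e-5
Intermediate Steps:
N(f) = -7*f
D(Q, P) = -10
Y(a, v) = 2*v*(3 + v) (Y(a, v) = (2*v)*(3 + v) = 2*v*(3 + v))
1/((Y(L, N(-6))/g(97, -194) + D(45, -26)/(-20626)) - 82221) = 1/(((2*(-7*(-6))*(3 - 7*(-6)))/(-194) - 10/(-20626)) - 82221) = 1/(((2*42*(3 + 42))*(-1/194) - 10*(-1/20626)) - 82221) = 1/(((2*42*45)*(-1/194) + 5/10313) - 82221) = 1/((3780*(-1/194) + 5/10313) - 82221) = 1/((-1890/97 + 5/10313) - 82221) = 1/(-19491085/1000361 - 82221) = 1/(-82270172866/1000361) = -1000361/82270172866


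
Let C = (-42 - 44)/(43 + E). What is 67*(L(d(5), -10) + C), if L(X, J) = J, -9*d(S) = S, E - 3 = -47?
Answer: 5092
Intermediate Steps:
E = -44 (E = 3 - 47 = -44)
d(S) = -S/9
C = 86 (C = (-42 - 44)/(43 - 44) = -86/(-1) = -86*(-1) = 86)
67*(L(d(5), -10) + C) = 67*(-10 + 86) = 67*76 = 5092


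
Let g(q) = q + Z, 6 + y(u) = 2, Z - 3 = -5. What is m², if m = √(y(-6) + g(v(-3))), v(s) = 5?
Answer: -1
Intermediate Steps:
Z = -2 (Z = 3 - 5 = -2)
y(u) = -4 (y(u) = -6 + 2 = -4)
g(q) = -2 + q (g(q) = q - 2 = -2 + q)
m = I (m = √(-4 + (-2 + 5)) = √(-4 + 3) = √(-1) = I ≈ 1.0*I)
m² = I² = -1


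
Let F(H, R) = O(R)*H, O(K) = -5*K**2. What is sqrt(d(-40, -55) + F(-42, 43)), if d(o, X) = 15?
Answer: 3*sqrt(43145) ≈ 623.14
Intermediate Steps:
F(H, R) = -5*H*R**2 (F(H, R) = (-5*R**2)*H = -5*H*R**2)
sqrt(d(-40, -55) + F(-42, 43)) = sqrt(15 - 5*(-42)*43**2) = sqrt(15 - 5*(-42)*1849) = sqrt(15 + 388290) = sqrt(388305) = 3*sqrt(43145)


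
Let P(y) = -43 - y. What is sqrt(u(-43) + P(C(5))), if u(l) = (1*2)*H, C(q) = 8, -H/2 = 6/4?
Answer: I*sqrt(57) ≈ 7.5498*I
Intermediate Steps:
H = -3 (H = -12/4 = -2*3/2 = -3)
u(l) = -6 (u(l) = (1*2)*(-3) = 2*(-3) = -6)
sqrt(u(-43) + P(C(5))) = sqrt(-6 + (-43 - 1*8)) = sqrt(-6 + (-43 - 8)) = sqrt(-6 - 51) = sqrt(-57) = I*sqrt(57)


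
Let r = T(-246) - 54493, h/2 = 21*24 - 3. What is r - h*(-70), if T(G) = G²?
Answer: 76163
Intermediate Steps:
h = 1002 (h = 2*(21*24 - 3) = 2*(504 - 3) = 2*501 = 1002)
r = 6023 (r = (-246)² - 54493 = 60516 - 54493 = 6023)
r - h*(-70) = 6023 - 1002*(-70) = 6023 - 1*(-70140) = 6023 + 70140 = 76163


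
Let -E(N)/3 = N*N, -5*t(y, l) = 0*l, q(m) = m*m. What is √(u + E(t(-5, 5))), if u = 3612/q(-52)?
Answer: √903/26 ≈ 1.1558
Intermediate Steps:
q(m) = m²
t(y, l) = 0 (t(y, l) = -0*l = -⅕*0 = 0)
E(N) = -3*N² (E(N) = -3*N*N = -3*N²)
u = 903/676 (u = 3612/((-52)²) = 3612/2704 = 3612*(1/2704) = 903/676 ≈ 1.3358)
√(u + E(t(-5, 5))) = √(903/676 - 3*0²) = √(903/676 - 3*0) = √(903/676 + 0) = √(903/676) = √903/26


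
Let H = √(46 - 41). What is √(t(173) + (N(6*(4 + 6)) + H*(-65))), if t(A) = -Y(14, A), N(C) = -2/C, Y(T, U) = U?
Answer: √(-155730 - 58500*√5)/30 ≈ 17.843*I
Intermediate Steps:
H = √5 ≈ 2.2361
t(A) = -A
√(t(173) + (N(6*(4 + 6)) + H*(-65))) = √(-1*173 + (-2*1/(6*(4 + 6)) + √5*(-65))) = √(-173 + (-2/(6*10) - 65*√5)) = √(-173 + (-2/60 - 65*√5)) = √(-173 + (-2*1/60 - 65*√5)) = √(-173 + (-1/30 - 65*√5)) = √(-5191/30 - 65*√5)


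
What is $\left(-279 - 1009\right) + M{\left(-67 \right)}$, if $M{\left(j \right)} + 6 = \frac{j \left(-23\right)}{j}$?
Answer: $-1317$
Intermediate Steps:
$M{\left(j \right)} = -29$ ($M{\left(j \right)} = -6 + \frac{j \left(-23\right)}{j} = -6 + \frac{\left(-23\right) j}{j} = -6 - 23 = -29$)
$\left(-279 - 1009\right) + M{\left(-67 \right)} = \left(-279 - 1009\right) - 29 = -1288 - 29 = -1317$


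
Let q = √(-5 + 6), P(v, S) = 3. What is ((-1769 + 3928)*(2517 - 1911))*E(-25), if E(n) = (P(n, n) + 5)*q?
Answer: 10466832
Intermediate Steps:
q = 1 (q = √1 = 1)
E(n) = 8 (E(n) = (3 + 5)*1 = 8*1 = 8)
((-1769 + 3928)*(2517 - 1911))*E(-25) = ((-1769 + 3928)*(2517 - 1911))*8 = (2159*606)*8 = 1308354*8 = 10466832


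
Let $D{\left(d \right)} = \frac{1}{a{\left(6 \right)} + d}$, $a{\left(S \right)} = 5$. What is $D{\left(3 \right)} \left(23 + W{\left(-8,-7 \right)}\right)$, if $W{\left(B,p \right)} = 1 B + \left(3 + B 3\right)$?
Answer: $- \frac{3}{4} \approx -0.75$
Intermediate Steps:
$W{\left(B,p \right)} = 3 + 4 B$ ($W{\left(B,p \right)} = B + \left(3 + 3 B\right) = 3 + 4 B$)
$D{\left(d \right)} = \frac{1}{5 + d}$
$D{\left(3 \right)} \left(23 + W{\left(-8,-7 \right)}\right) = \frac{23 + \left(3 + 4 \left(-8\right)\right)}{5 + 3} = \frac{23 + \left(3 - 32\right)}{8} = \frac{23 - 29}{8} = \frac{1}{8} \left(-6\right) = - \frac{3}{4}$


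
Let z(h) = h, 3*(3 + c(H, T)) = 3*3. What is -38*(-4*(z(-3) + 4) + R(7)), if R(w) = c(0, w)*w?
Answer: 152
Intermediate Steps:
c(H, T) = 0 (c(H, T) = -3 + (3*3)/3 = -3 + (1/3)*9 = -3 + 3 = 0)
R(w) = 0 (R(w) = 0*w = 0)
-38*(-4*(z(-3) + 4) + R(7)) = -38*(-4*(-3 + 4) + 0) = -38*(-4*1 + 0) = -38*(-4 + 0) = -38*(-4) = 152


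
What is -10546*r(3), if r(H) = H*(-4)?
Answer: 126552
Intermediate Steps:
r(H) = -4*H
-10546*r(3) = -(-42184)*3 = -10546*(-12) = 126552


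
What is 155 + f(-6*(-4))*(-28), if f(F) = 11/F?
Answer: 853/6 ≈ 142.17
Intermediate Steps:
155 + f(-6*(-4))*(-28) = 155 + (11/((-6*(-4))))*(-28) = 155 + (11/24)*(-28) = 155 - 77/6 = 853/6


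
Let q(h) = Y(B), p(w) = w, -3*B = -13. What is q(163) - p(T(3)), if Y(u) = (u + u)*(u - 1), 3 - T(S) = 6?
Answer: 287/9 ≈ 31.889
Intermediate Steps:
T(S) = -3 (T(S) = 3 - 1*6 = 3 - 6 = -3)
B = 13/3 (B = -⅓*(-13) = 13/3 ≈ 4.3333)
Y(u) = 2*u*(-1 + u) (Y(u) = (2*u)*(-1 + u) = 2*u*(-1 + u))
q(h) = 260/9 (q(h) = 2*(13/3)*(-1 + 13/3) = 2*(13/3)*(10/3) = 260/9)
q(163) - p(T(3)) = 260/9 - 1*(-3) = 260/9 + 3 = 287/9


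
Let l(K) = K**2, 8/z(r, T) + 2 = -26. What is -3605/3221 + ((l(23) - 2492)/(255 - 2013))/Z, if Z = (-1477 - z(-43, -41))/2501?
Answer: -176205330091/58533448566 ≈ -3.0103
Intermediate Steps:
z(r, T) = -2/7 (z(r, T) = 8/(-2 - 26) = 8/(-28) = 8*(-1/28) = -2/7)
Z = -10337/17507 (Z = (-1477 - 1*(-2/7))/2501 = (-1477 + 2/7)*(1/2501) = -10337/7*1/2501 = -10337/17507 ≈ -0.59045)
-3605/3221 + ((l(23) - 2492)/(255 - 2013))/Z = -3605/3221 + ((23**2 - 2492)/(255 - 2013))/(-10337/17507) = -3605*1/3221 + ((529 - 2492)/(-1758))*(-17507/10337) = -3605/3221 - 1963*(-1/1758)*(-17507/10337) = -3605/3221 + (1963/1758)*(-17507/10337) = -3605/3221 - 34366241/18172446 = -176205330091/58533448566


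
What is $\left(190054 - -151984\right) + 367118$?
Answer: $709156$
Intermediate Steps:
$\left(190054 - -151984\right) + 367118 = \left(190054 + 151984\right) + 367118 = 342038 + 367118 = 709156$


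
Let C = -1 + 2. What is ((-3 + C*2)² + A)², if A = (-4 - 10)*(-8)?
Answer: 12769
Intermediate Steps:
A = 112 (A = -14*(-8) = 112)
C = 1
((-3 + C*2)² + A)² = ((-3 + 1*2)² + 112)² = ((-3 + 2)² + 112)² = ((-1)² + 112)² = (1 + 112)² = 113² = 12769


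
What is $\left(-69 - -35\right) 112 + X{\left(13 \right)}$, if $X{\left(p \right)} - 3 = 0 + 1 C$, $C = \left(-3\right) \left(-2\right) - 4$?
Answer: $-3803$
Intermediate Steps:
$C = 2$ ($C = 6 - 4 = 2$)
$X{\left(p \right)} = 5$ ($X{\left(p \right)} = 3 + \left(0 + 1 \cdot 2\right) = 3 + \left(0 + 2\right) = 3 + 2 = 5$)
$\left(-69 - -35\right) 112 + X{\left(13 \right)} = \left(-69 - -35\right) 112 + 5 = \left(-69 + 35\right) 112 + 5 = \left(-34\right) 112 + 5 = -3808 + 5 = -3803$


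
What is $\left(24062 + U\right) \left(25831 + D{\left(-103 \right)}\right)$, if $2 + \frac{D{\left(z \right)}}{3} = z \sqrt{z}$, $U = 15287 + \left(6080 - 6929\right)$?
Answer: $994262500 - 11896500 i \sqrt{103} \approx 9.9426 \cdot 10^{8} - 1.2074 \cdot 10^{8} i$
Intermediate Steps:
$U = 14438$ ($U = 15287 - 849 = 14438$)
$D{\left(z \right)} = -6 + 3 z^{\frac{3}{2}}$ ($D{\left(z \right)} = -6 + 3 z \sqrt{z} = -6 + 3 z^{\frac{3}{2}}$)
$\left(24062 + U\right) \left(25831 + D{\left(-103 \right)}\right) = \left(24062 + 14438\right) \left(25831 - \left(6 - 3 \left(-103\right)^{\frac{3}{2}}\right)\right) = 38500 \left(25831 - \left(6 - 3 \left(- 103 i \sqrt{103}\right)\right)\right) = 38500 \left(25831 - \left(6 + 309 i \sqrt{103}\right)\right) = 38500 \left(25825 - 309 i \sqrt{103}\right) = 994262500 - 11896500 i \sqrt{103}$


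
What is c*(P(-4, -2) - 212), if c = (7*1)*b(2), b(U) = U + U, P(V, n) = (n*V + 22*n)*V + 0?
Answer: -1904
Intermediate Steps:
P(V, n) = V*(22*n + V*n) (P(V, n) = (V*n + 22*n)*V + 0 = (22*n + V*n)*V + 0 = V*(22*n + V*n) + 0 = V*(22*n + V*n))
b(U) = 2*U
c = 28 (c = (7*1)*(2*2) = 7*4 = 28)
c*(P(-4, -2) - 212) = 28*(-4*(-2)*(22 - 4) - 212) = 28*(-4*(-2)*18 - 212) = 28*(144 - 212) = 28*(-68) = -1904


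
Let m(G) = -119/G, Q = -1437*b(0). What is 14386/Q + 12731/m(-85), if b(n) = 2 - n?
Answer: 91421884/10059 ≈ 9088.6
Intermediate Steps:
Q = -2874 (Q = -1437*(2 - 1*0) = -1437*(2 + 0) = -1437*2 = -2874)
14386/Q + 12731/m(-85) = 14386/(-2874) + 12731/((-119/(-85))) = 14386*(-1/2874) + 12731/((-119*(-1/85))) = -7193/1437 + 12731/(7/5) = -7193/1437 + 12731*(5/7) = -7193/1437 + 63655/7 = 91421884/10059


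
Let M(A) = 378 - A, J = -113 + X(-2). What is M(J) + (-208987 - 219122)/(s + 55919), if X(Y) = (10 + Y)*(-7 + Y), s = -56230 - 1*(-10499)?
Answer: 1769245/3396 ≈ 520.98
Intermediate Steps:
s = -45731 (s = -56230 + 10499 = -45731)
X(Y) = (-7 + Y)*(10 + Y)
J = -185 (J = -113 + (-70 + (-2)**2 + 3*(-2)) = -113 + (-70 + 4 - 6) = -113 - 72 = -185)
M(J) + (-208987 - 219122)/(s + 55919) = (378 - 1*(-185)) + (-208987 - 219122)/(-45731 + 55919) = (378 + 185) - 428109/10188 = 563 - 428109*1/10188 = 563 - 142703/3396 = 1769245/3396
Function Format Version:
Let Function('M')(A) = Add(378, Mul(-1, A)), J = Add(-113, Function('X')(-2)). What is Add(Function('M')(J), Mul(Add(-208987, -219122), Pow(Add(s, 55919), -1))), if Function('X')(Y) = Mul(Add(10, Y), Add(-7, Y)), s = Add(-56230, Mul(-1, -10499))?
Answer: Rational(1769245, 3396) ≈ 520.98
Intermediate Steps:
s = -45731 (s = Add(-56230, 10499) = -45731)
Function('X')(Y) = Mul(Add(-7, Y), Add(10, Y))
J = -185 (J = Add(-113, Add(-70, Pow(-2, 2), Mul(3, -2))) = Add(-113, Add(-70, 4, -6)) = Add(-113, -72) = -185)
Add(Function('M')(J), Mul(Add(-208987, -219122), Pow(Add(s, 55919), -1))) = Add(Add(378, Mul(-1, -185)), Mul(Add(-208987, -219122), Pow(Add(-45731, 55919), -1))) = Add(Add(378, 185), Mul(-428109, Pow(10188, -1))) = Add(563, Mul(-428109, Rational(1, 10188))) = Add(563, Rational(-142703, 3396)) = Rational(1769245, 3396)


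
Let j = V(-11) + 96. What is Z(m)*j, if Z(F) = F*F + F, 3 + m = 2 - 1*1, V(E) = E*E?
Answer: 434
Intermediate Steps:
V(E) = E**2
m = -2 (m = -3 + (2 - 1*1) = -3 + (2 - 1) = -3 + 1 = -2)
Z(F) = F + F**2 (Z(F) = F**2 + F = F + F**2)
j = 217 (j = (-11)**2 + 96 = 121 + 96 = 217)
Z(m)*j = -2*(1 - 2)*217 = -2*(-1)*217 = 2*217 = 434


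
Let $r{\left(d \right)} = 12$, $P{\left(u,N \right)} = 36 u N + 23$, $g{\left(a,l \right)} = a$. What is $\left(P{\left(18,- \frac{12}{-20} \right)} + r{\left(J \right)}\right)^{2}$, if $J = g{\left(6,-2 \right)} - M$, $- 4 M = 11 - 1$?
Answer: $\frac{4490161}{25} \approx 1.7961 \cdot 10^{5}$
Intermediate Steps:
$M = - \frac{5}{2}$ ($M = - \frac{11 - 1}{4} = \left(- \frac{1}{4}\right) 10 = - \frac{5}{2} \approx -2.5$)
$P{\left(u,N \right)} = 23 + 36 N u$ ($P{\left(u,N \right)} = 36 N u + 23 = 23 + 36 N u$)
$J = \frac{17}{2}$ ($J = 6 - - \frac{5}{2} = 6 + \frac{5}{2} = \frac{17}{2} \approx 8.5$)
$\left(P{\left(18,- \frac{12}{-20} \right)} + r{\left(J \right)}\right)^{2} = \left(\left(23 + 36 \left(- \frac{12}{-20}\right) 18\right) + 12\right)^{2} = \left(\left(23 + 36 \left(\left(-12\right) \left(- \frac{1}{20}\right)\right) 18\right) + 12\right)^{2} = \left(\left(23 + 36 \cdot \frac{3}{5} \cdot 18\right) + 12\right)^{2} = \left(\left(23 + \frac{1944}{5}\right) + 12\right)^{2} = \left(\frac{2059}{5} + 12\right)^{2} = \left(\frac{2119}{5}\right)^{2} = \frac{4490161}{25}$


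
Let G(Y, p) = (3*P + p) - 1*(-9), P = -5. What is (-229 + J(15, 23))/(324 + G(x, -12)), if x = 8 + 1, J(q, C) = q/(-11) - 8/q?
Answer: -19049/25245 ≈ -0.75457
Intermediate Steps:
J(q, C) = -8/q - q/11 (J(q, C) = q*(-1/11) - 8/q = -q/11 - 8/q = -8/q - q/11)
x = 9
G(Y, p) = -6 + p (G(Y, p) = (3*(-5) + p) - 1*(-9) = (-15 + p) + 9 = -6 + p)
(-229 + J(15, 23))/(324 + G(x, -12)) = (-229 + (-8/15 - 1/11*15))/(324 + (-6 - 12)) = (-229 + (-8*1/15 - 15/11))/(324 - 18) = (-229 + (-8/15 - 15/11))/306 = (-229 - 313/165)*(1/306) = -38098/165*1/306 = -19049/25245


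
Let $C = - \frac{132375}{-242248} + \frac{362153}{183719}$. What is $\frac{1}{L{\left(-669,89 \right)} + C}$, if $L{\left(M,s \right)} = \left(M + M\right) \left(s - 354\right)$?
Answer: $\frac{415939816}{147480827761387} \approx 2.8203 \cdot 10^{-6}$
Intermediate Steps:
$L{\left(M,s \right)} = 2 M \left(-354 + s\right)$
$C = \frac{1047202267}{415939816}$ ($C = \left(-132375\right) \left(- \frac{1}{242248}\right) + 362153 \cdot \frac{1}{183719} = \frac{132375}{242248} + \frac{362153}{183719} = \frac{1047202267}{415939816} \approx 2.5177$)
$\frac{1}{L{\left(-669,89 \right)} + C} = \frac{1}{2 \left(-669\right) \left(-354 + 89\right) + \frac{1047202267}{415939816}} = \frac{1}{2 \left(-669\right) \left(-265\right) + \frac{1047202267}{415939816}} = \frac{1}{354570 + \frac{1047202267}{415939816}} = \frac{1}{\frac{147480827761387}{415939816}} = \frac{415939816}{147480827761387}$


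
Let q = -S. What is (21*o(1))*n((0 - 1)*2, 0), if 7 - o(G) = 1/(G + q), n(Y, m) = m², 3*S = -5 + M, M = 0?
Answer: 0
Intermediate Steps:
S = -5/3 (S = (-5 + 0)/3 = (⅓)*(-5) = -5/3 ≈ -1.6667)
q = 5/3 (q = -1*(-5/3) = 5/3 ≈ 1.6667)
o(G) = 7 - 1/(5/3 + G) (o(G) = 7 - 1/(G + 5/3) = 7 - 1/(5/3 + G))
(21*o(1))*n((0 - 1)*2, 0) = (21*((32 + 21*1)/(5 + 3*1)))*0² = (21*((32 + 21)/(5 + 3)))*0 = (21*(53/8))*0 = (1113/8)*0 = 0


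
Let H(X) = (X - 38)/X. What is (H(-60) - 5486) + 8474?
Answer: 89689/30 ≈ 2989.6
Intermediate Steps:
H(X) = (-38 + X)/X
(H(-60) - 5486) + 8474 = ((-38 - 60)/(-60) - 5486) + 8474 = (-1/60*(-98) - 5486) + 8474 = (49/30 - 5486) + 8474 = -164531/30 + 8474 = 89689/30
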